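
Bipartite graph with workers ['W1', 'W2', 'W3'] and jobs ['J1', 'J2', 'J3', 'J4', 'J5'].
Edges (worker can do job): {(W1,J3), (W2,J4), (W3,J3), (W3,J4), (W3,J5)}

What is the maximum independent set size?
Maximum independent set = 5

By König's theorem:
- Min vertex cover = Max matching = 3
- Max independent set = Total vertices - Min vertex cover
- Max independent set = 8 - 3 = 5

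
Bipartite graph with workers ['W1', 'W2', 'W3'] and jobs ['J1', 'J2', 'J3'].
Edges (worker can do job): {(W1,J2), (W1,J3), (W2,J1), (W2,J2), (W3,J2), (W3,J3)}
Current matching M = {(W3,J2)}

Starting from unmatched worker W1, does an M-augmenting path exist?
Yes: W1 → J3

An M-augmenting path alternates non-matching / matching edges, starting and ending at unmatched vertices.
Path: W1 → J3
(J3 is unmatched in M, so the path is augmenting.)
Flipping edges along this path would increase |M| from 1 to 2.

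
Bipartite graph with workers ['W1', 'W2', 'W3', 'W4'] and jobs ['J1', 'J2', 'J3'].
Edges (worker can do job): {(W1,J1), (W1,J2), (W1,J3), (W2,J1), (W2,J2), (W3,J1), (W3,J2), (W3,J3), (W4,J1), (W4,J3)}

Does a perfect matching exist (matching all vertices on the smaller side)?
Yes, perfect matching exists (size 3)

Perfect matching: {(W1,J1), (W3,J2), (W4,J3)}
All 3 vertices on the smaller side are matched.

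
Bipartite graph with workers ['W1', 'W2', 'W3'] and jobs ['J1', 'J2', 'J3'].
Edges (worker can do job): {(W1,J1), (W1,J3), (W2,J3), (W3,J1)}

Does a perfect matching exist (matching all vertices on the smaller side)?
No, maximum matching has size 2 < 3

Maximum matching has size 2, need 3 for perfect matching.
Unmatched workers: ['W2']
Unmatched jobs: ['J2']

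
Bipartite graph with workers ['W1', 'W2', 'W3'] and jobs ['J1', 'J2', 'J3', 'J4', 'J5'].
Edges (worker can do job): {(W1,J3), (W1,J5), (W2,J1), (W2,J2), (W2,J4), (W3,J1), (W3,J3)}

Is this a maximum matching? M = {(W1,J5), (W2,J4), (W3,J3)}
Yes, size 3 is maximum

Proposed matching has size 3.
Maximum matching size for this graph: 3.

This is a maximum matching.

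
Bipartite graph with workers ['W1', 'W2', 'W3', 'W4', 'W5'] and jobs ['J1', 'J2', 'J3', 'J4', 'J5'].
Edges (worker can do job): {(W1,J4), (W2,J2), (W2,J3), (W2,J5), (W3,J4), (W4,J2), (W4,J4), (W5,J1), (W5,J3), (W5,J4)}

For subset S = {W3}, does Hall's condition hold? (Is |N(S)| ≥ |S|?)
Yes: |N(S)| = 1, |S| = 1

Subset S = {W3}
Neighbors N(S) = {J4}

|N(S)| = 1, |S| = 1
Hall's condition: |N(S)| ≥ |S| is satisfied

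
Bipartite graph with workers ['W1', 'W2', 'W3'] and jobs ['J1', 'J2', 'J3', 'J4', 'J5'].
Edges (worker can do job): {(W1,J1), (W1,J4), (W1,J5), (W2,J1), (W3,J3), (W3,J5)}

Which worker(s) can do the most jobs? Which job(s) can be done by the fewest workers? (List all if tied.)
Most versatile: W1 (3 jobs); Least covered: J2 (0 workers)

Worker degrees (jobs they can do): W1:3, W2:1, W3:2
Job degrees (workers who can do it): J1:2, J2:0, J3:1, J4:1, J5:2

Maximum worker degree is 3, achieved by: W1
Minimum job degree is 0, achieved by: J2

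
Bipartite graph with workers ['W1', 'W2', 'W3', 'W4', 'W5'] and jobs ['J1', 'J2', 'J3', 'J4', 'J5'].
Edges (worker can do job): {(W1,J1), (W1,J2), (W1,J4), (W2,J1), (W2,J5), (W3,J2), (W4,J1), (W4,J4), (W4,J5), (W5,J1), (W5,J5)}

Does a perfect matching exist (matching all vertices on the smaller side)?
No, maximum matching has size 4 < 5

Maximum matching has size 4, need 5 for perfect matching.
Unmatched workers: ['W2']
Unmatched jobs: ['J3']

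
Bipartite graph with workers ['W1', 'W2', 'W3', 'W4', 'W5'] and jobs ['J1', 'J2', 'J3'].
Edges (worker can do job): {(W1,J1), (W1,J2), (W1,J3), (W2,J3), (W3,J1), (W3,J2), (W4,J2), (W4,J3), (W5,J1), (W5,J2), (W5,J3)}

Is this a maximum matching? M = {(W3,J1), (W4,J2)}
No, size 2 is not maximum

Proposed matching has size 2.
Maximum matching size for this graph: 3.

This is NOT maximum - can be improved to size 3.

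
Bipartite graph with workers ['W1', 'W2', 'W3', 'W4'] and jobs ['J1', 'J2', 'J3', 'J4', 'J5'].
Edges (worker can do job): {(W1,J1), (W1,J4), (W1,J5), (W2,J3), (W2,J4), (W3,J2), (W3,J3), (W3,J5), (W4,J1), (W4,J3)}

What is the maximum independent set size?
Maximum independent set = 5

By König's theorem:
- Min vertex cover = Max matching = 4
- Max independent set = Total vertices - Min vertex cover
- Max independent set = 9 - 4 = 5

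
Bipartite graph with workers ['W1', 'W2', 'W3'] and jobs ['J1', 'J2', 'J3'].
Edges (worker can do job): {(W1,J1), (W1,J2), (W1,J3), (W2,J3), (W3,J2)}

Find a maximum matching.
Matching: {(W1,J1), (W2,J3), (W3,J2)}

Maximum matching (size 3):
  W1 → J1
  W2 → J3
  W3 → J2

Each worker is assigned to at most one job, and each job to at most one worker.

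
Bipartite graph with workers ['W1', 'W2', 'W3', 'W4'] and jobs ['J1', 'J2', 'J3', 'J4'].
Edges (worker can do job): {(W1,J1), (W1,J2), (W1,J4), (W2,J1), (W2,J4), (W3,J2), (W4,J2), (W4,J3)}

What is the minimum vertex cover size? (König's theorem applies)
Minimum vertex cover size = 4

By König's theorem: in bipartite graphs,
min vertex cover = max matching = 4

Maximum matching has size 4, so minimum vertex cover also has size 4.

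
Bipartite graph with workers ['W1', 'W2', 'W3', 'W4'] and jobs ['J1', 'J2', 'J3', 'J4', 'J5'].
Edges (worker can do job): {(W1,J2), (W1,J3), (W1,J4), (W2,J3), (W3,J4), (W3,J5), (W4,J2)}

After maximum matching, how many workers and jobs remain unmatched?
Unmatched: 0 workers, 1 jobs

Maximum matching size: 4
Workers: 4 total, 4 matched, 0 unmatched
Jobs: 5 total, 4 matched, 1 unmatched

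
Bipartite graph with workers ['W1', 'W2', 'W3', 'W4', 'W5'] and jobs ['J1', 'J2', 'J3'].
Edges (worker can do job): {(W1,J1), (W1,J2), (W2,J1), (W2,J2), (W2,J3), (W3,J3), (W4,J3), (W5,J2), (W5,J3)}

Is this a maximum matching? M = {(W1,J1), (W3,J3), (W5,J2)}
Yes, size 3 is maximum

Proposed matching has size 3.
Maximum matching size for this graph: 3.

This is a maximum matching.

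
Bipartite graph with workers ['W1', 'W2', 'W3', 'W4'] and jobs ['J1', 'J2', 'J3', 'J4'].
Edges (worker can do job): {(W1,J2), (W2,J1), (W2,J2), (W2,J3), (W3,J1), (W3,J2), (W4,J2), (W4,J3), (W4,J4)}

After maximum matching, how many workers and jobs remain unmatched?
Unmatched: 0 workers, 0 jobs

Maximum matching size: 4
Workers: 4 total, 4 matched, 0 unmatched
Jobs: 4 total, 4 matched, 0 unmatched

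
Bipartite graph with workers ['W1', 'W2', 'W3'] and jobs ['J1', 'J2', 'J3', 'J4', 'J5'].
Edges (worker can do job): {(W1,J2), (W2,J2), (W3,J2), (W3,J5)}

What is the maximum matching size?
Maximum matching size = 2

Maximum matching: {(W1,J2), (W3,J5)}
Size: 2

This assigns 2 workers to 2 distinct jobs.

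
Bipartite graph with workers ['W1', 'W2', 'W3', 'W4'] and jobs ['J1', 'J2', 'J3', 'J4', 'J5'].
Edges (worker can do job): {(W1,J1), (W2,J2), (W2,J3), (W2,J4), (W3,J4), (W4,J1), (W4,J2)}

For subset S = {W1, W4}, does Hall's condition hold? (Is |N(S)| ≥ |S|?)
Yes: |N(S)| = 2, |S| = 2

Subset S = {W1, W4}
Neighbors N(S) = {J1, J2}

|N(S)| = 2, |S| = 2
Hall's condition: |N(S)| ≥ |S| is satisfied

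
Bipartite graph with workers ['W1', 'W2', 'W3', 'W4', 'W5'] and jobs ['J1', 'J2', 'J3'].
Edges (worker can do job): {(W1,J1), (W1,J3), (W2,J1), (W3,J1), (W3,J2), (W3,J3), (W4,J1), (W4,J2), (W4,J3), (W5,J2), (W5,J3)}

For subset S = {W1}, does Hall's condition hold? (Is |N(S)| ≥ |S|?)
Yes: |N(S)| = 2, |S| = 1

Subset S = {W1}
Neighbors N(S) = {J1, J3}

|N(S)| = 2, |S| = 1
Hall's condition: |N(S)| ≥ |S| is satisfied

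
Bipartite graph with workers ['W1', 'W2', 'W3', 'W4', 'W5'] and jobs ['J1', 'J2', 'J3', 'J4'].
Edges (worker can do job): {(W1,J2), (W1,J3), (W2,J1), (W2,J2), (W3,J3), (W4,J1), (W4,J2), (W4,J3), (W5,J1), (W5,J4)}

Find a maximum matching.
Matching: {(W2,J1), (W3,J3), (W4,J2), (W5,J4)}

Maximum matching (size 4):
  W2 → J1
  W3 → J3
  W4 → J2
  W5 → J4

Each worker is assigned to at most one job, and each job to at most one worker.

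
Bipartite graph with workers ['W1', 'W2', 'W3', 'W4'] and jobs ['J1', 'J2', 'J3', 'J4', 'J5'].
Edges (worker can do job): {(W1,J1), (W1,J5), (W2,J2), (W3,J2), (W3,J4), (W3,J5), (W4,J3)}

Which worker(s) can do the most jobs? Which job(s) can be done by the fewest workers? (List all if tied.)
Most versatile: W3 (3 jobs); Least covered: J1, J3, J4 (1 workers)

Worker degrees (jobs they can do): W1:2, W2:1, W3:3, W4:1
Job degrees (workers who can do it): J1:1, J2:2, J3:1, J4:1, J5:2

Maximum worker degree is 3, achieved by: W3
Minimum job degree is 1, achieved by: J1, J3, J4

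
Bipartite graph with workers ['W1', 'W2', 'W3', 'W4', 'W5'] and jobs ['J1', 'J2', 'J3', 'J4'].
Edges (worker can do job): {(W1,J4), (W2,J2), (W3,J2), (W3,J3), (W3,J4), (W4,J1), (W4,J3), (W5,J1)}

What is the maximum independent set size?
Maximum independent set = 5

By König's theorem:
- Min vertex cover = Max matching = 4
- Max independent set = Total vertices - Min vertex cover
- Max independent set = 9 - 4 = 5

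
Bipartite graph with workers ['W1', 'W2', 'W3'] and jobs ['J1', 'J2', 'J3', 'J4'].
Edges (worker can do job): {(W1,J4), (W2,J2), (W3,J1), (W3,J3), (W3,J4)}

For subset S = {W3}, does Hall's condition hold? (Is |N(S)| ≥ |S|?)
Yes: |N(S)| = 3, |S| = 1

Subset S = {W3}
Neighbors N(S) = {J1, J3, J4}

|N(S)| = 3, |S| = 1
Hall's condition: |N(S)| ≥ |S| is satisfied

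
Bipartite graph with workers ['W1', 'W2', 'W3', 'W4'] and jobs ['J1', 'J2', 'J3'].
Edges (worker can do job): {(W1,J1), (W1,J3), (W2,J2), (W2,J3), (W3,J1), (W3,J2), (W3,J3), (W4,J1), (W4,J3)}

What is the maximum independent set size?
Maximum independent set = 4

By König's theorem:
- Min vertex cover = Max matching = 3
- Max independent set = Total vertices - Min vertex cover
- Max independent set = 7 - 3 = 4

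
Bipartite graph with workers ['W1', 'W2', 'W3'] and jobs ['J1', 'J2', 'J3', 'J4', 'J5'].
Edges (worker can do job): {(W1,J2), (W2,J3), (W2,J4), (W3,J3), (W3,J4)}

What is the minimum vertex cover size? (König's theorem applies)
Minimum vertex cover size = 3

By König's theorem: in bipartite graphs,
min vertex cover = max matching = 3

Maximum matching has size 3, so minimum vertex cover also has size 3.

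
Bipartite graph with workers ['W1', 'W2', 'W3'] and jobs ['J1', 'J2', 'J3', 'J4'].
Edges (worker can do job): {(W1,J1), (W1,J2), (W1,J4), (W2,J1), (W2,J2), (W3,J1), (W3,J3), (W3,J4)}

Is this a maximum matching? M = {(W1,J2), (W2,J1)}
No, size 2 is not maximum

Proposed matching has size 2.
Maximum matching size for this graph: 3.

This is NOT maximum - can be improved to size 3.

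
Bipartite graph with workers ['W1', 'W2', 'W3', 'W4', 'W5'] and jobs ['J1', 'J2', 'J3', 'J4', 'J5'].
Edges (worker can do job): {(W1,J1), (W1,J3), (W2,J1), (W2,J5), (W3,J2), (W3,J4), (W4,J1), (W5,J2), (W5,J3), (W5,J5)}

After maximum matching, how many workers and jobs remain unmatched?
Unmatched: 0 workers, 0 jobs

Maximum matching size: 5
Workers: 5 total, 5 matched, 0 unmatched
Jobs: 5 total, 5 matched, 0 unmatched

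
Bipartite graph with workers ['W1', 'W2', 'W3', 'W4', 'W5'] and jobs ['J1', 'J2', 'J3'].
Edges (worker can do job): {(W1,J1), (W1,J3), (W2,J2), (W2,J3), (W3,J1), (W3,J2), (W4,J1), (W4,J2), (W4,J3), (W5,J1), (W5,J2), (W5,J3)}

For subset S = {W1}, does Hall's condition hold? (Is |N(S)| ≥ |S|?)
Yes: |N(S)| = 2, |S| = 1

Subset S = {W1}
Neighbors N(S) = {J1, J3}

|N(S)| = 2, |S| = 1
Hall's condition: |N(S)| ≥ |S| is satisfied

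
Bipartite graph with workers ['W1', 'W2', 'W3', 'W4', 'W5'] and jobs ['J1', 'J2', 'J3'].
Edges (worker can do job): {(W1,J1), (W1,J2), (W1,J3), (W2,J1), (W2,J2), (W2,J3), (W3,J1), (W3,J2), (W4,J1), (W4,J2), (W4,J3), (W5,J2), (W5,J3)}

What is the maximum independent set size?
Maximum independent set = 5

By König's theorem:
- Min vertex cover = Max matching = 3
- Max independent set = Total vertices - Min vertex cover
- Max independent set = 8 - 3 = 5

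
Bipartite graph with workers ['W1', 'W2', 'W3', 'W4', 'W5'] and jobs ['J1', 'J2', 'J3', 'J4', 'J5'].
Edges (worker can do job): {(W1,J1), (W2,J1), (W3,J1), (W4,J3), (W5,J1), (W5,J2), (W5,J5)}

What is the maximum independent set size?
Maximum independent set = 7

By König's theorem:
- Min vertex cover = Max matching = 3
- Max independent set = Total vertices - Min vertex cover
- Max independent set = 10 - 3 = 7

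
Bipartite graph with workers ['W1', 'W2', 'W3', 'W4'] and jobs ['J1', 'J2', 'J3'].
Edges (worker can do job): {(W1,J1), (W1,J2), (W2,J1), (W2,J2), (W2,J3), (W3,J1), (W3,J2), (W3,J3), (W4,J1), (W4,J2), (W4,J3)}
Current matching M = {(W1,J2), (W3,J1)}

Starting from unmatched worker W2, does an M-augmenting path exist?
Yes: W2 → J3

An M-augmenting path alternates non-matching / matching edges, starting and ending at unmatched vertices.
Path: W2 → J3
(J3 is unmatched in M, so the path is augmenting.)
Flipping edges along this path would increase |M| from 2 to 3.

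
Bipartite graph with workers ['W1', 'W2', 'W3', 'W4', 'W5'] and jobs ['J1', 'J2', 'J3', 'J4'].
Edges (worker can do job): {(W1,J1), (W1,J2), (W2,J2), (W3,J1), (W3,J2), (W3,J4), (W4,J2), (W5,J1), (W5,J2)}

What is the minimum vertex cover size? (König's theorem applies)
Minimum vertex cover size = 3

By König's theorem: in bipartite graphs,
min vertex cover = max matching = 3

Maximum matching has size 3, so minimum vertex cover also has size 3.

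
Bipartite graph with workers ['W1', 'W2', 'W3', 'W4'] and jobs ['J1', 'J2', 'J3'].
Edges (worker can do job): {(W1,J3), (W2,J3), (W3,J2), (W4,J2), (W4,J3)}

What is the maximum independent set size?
Maximum independent set = 5

By König's theorem:
- Min vertex cover = Max matching = 2
- Max independent set = Total vertices - Min vertex cover
- Max independent set = 7 - 2 = 5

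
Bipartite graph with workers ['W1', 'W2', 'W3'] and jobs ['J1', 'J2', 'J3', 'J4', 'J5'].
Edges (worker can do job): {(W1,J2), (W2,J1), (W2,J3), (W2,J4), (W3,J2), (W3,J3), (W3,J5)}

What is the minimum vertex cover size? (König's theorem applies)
Minimum vertex cover size = 3

By König's theorem: in bipartite graphs,
min vertex cover = max matching = 3

Maximum matching has size 3, so minimum vertex cover also has size 3.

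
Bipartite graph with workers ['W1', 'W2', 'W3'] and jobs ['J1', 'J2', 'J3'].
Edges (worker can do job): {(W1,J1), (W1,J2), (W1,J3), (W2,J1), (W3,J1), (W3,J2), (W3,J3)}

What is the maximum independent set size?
Maximum independent set = 3

By König's theorem:
- Min vertex cover = Max matching = 3
- Max independent set = Total vertices - Min vertex cover
- Max independent set = 6 - 3 = 3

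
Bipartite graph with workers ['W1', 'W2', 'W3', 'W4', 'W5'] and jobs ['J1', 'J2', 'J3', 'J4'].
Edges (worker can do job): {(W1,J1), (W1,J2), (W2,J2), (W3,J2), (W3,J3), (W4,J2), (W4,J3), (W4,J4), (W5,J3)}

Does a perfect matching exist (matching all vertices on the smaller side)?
Yes, perfect matching exists (size 4)

Perfect matching: {(W1,J1), (W3,J2), (W4,J4), (W5,J3)}
All 4 vertices on the smaller side are matched.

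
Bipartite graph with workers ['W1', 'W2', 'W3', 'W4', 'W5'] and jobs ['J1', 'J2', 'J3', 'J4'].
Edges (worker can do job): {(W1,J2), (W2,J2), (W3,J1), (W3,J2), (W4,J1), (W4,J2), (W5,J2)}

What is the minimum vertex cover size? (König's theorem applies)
Minimum vertex cover size = 2

By König's theorem: in bipartite graphs,
min vertex cover = max matching = 2

Maximum matching has size 2, so minimum vertex cover also has size 2.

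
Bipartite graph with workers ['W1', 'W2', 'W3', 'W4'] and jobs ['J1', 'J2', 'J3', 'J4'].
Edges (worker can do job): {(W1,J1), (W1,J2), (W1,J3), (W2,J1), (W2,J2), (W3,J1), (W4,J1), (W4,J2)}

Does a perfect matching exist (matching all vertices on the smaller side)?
No, maximum matching has size 3 < 4

Maximum matching has size 3, need 4 for perfect matching.
Unmatched workers: ['W2']
Unmatched jobs: ['J4']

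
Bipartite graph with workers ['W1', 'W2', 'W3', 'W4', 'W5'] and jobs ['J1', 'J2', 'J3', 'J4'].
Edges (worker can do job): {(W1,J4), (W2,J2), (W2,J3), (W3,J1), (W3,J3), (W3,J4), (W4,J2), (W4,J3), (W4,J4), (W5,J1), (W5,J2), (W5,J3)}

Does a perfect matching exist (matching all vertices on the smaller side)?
Yes, perfect matching exists (size 4)

Perfect matching: {(W1,J4), (W3,J3), (W4,J2), (W5,J1)}
All 4 vertices on the smaller side are matched.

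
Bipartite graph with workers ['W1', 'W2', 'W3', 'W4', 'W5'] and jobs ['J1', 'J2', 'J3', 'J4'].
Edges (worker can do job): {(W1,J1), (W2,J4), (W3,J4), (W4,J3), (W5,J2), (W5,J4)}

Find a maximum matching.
Matching: {(W1,J1), (W3,J4), (W4,J3), (W5,J2)}

Maximum matching (size 4):
  W1 → J1
  W3 → J4
  W4 → J3
  W5 → J2

Each worker is assigned to at most one job, and each job to at most one worker.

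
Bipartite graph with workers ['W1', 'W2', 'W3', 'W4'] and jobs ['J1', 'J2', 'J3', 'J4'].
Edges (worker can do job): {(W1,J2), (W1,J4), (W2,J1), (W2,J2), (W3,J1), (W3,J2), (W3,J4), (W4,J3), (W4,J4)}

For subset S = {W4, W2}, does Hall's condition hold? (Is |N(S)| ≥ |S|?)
Yes: |N(S)| = 4, |S| = 2

Subset S = {W4, W2}
Neighbors N(S) = {J1, J2, J3, J4}

|N(S)| = 4, |S| = 2
Hall's condition: |N(S)| ≥ |S| is satisfied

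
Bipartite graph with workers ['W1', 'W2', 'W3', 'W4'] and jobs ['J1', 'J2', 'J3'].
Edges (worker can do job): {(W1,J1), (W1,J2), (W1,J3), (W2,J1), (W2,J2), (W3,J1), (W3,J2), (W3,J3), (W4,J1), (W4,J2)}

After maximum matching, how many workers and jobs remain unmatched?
Unmatched: 1 workers, 0 jobs

Maximum matching size: 3
Workers: 4 total, 3 matched, 1 unmatched
Jobs: 3 total, 3 matched, 0 unmatched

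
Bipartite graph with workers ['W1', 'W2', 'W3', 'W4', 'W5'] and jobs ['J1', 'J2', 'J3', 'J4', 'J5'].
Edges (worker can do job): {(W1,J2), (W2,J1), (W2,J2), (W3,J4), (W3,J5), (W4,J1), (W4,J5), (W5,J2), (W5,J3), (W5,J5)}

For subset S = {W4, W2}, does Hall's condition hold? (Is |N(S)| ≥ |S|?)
Yes: |N(S)| = 3, |S| = 2

Subset S = {W4, W2}
Neighbors N(S) = {J1, J2, J5}

|N(S)| = 3, |S| = 2
Hall's condition: |N(S)| ≥ |S| is satisfied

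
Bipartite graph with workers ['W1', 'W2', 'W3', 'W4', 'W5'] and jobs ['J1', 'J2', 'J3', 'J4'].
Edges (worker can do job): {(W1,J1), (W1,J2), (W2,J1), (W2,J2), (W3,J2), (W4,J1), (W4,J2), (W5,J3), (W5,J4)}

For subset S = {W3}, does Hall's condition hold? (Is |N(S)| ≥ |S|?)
Yes: |N(S)| = 1, |S| = 1

Subset S = {W3}
Neighbors N(S) = {J2}

|N(S)| = 1, |S| = 1
Hall's condition: |N(S)| ≥ |S| is satisfied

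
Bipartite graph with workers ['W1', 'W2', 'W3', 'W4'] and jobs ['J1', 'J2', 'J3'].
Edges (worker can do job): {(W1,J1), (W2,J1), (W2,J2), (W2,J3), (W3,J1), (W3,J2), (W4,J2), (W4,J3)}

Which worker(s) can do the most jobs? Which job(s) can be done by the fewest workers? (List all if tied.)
Most versatile: W2 (3 jobs); Least covered: J3 (2 workers)

Worker degrees (jobs they can do): W1:1, W2:3, W3:2, W4:2
Job degrees (workers who can do it): J1:3, J2:3, J3:2

Maximum worker degree is 3, achieved by: W2
Minimum job degree is 2, achieved by: J3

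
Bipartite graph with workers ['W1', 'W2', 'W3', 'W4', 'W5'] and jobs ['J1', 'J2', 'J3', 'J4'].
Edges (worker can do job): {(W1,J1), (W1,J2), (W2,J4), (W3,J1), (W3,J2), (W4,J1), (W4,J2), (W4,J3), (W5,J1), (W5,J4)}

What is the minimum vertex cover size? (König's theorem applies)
Minimum vertex cover size = 4

By König's theorem: in bipartite graphs,
min vertex cover = max matching = 4

Maximum matching has size 4, so minimum vertex cover also has size 4.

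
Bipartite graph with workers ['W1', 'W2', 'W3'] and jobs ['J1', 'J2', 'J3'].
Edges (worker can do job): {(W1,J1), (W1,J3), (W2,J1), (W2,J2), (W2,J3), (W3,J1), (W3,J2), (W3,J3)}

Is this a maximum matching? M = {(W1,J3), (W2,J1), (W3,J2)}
Yes, size 3 is maximum

Proposed matching has size 3.
Maximum matching size for this graph: 3.

This is a maximum matching.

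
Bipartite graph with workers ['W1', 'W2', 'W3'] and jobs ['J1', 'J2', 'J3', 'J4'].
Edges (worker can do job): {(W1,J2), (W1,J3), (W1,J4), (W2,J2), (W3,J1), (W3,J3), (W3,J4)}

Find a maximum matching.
Matching: {(W1,J4), (W2,J2), (W3,J3)}

Maximum matching (size 3):
  W1 → J4
  W2 → J2
  W3 → J3

Each worker is assigned to at most one job, and each job to at most one worker.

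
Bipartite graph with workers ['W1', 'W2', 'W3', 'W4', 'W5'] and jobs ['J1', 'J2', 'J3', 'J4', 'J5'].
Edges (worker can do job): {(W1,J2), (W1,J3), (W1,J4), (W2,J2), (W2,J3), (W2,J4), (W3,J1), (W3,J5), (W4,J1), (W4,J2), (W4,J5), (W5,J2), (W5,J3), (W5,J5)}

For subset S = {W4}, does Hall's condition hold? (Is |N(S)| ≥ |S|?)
Yes: |N(S)| = 3, |S| = 1

Subset S = {W4}
Neighbors N(S) = {J1, J2, J5}

|N(S)| = 3, |S| = 1
Hall's condition: |N(S)| ≥ |S| is satisfied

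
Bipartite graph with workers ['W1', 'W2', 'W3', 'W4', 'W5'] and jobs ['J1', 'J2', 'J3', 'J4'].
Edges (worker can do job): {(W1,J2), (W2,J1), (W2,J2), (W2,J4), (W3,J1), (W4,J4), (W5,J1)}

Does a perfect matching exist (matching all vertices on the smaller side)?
No, maximum matching has size 3 < 4

Maximum matching has size 3, need 4 for perfect matching.
Unmatched workers: ['W5', 'W2']
Unmatched jobs: ['J3']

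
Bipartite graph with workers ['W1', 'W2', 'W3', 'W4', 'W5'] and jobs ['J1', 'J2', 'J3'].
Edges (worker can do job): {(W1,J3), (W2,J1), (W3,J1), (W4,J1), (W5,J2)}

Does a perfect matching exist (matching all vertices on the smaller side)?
Yes, perfect matching exists (size 3)

Perfect matching: {(W1,J3), (W3,J1), (W5,J2)}
All 3 vertices on the smaller side are matched.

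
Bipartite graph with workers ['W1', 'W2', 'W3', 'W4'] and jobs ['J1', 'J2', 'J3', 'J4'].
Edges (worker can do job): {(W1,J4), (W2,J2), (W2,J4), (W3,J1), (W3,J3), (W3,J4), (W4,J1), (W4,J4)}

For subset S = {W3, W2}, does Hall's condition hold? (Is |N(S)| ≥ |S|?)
Yes: |N(S)| = 4, |S| = 2

Subset S = {W3, W2}
Neighbors N(S) = {J1, J2, J3, J4}

|N(S)| = 4, |S| = 2
Hall's condition: |N(S)| ≥ |S| is satisfied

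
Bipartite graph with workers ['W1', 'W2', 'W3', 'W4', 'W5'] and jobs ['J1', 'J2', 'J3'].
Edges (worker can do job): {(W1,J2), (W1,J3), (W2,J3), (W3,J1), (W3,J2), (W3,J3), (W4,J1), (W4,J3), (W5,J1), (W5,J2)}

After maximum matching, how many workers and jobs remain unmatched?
Unmatched: 2 workers, 0 jobs

Maximum matching size: 3
Workers: 5 total, 3 matched, 2 unmatched
Jobs: 3 total, 3 matched, 0 unmatched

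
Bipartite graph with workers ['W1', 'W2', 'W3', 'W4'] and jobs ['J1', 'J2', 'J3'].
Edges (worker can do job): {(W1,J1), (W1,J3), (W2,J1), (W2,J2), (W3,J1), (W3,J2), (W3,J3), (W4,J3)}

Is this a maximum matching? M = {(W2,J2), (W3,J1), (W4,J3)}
Yes, size 3 is maximum

Proposed matching has size 3.
Maximum matching size for this graph: 3.

This is a maximum matching.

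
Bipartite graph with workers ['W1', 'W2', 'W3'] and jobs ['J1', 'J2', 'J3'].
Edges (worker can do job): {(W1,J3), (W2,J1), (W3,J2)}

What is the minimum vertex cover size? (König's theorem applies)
Minimum vertex cover size = 3

By König's theorem: in bipartite graphs,
min vertex cover = max matching = 3

Maximum matching has size 3, so minimum vertex cover also has size 3.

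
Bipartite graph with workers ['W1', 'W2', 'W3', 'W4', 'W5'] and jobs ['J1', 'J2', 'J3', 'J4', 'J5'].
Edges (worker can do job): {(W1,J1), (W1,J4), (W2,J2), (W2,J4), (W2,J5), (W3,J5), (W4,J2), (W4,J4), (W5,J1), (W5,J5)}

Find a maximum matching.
Matching: {(W1,J4), (W3,J5), (W4,J2), (W5,J1)}

Maximum matching (size 4):
  W1 → J4
  W3 → J5
  W4 → J2
  W5 → J1

Each worker is assigned to at most one job, and each job to at most one worker.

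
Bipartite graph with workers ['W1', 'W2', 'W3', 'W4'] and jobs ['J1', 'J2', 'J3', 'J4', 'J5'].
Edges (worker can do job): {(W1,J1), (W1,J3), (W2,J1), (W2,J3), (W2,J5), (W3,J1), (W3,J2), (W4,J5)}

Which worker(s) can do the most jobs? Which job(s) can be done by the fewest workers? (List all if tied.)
Most versatile: W2 (3 jobs); Least covered: J4 (0 workers)

Worker degrees (jobs they can do): W1:2, W2:3, W3:2, W4:1
Job degrees (workers who can do it): J1:3, J2:1, J3:2, J4:0, J5:2

Maximum worker degree is 3, achieved by: W2
Minimum job degree is 0, achieved by: J4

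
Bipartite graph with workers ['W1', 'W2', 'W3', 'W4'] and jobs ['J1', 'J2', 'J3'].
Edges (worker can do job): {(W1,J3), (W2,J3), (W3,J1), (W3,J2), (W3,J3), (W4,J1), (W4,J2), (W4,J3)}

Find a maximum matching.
Matching: {(W1,J3), (W3,J2), (W4,J1)}

Maximum matching (size 3):
  W1 → J3
  W3 → J2
  W4 → J1

Each worker is assigned to at most one job, and each job to at most one worker.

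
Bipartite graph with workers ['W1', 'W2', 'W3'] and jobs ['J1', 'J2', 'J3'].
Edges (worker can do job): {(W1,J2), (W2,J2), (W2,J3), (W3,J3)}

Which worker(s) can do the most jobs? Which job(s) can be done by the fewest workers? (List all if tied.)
Most versatile: W2 (2 jobs); Least covered: J1 (0 workers)

Worker degrees (jobs they can do): W1:1, W2:2, W3:1
Job degrees (workers who can do it): J1:0, J2:2, J3:2

Maximum worker degree is 2, achieved by: W2
Minimum job degree is 0, achieved by: J1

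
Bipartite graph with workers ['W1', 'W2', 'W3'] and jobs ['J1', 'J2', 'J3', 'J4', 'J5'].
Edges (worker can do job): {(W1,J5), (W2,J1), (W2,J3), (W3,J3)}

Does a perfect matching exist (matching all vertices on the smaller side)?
Yes, perfect matching exists (size 3)

Perfect matching: {(W1,J5), (W2,J1), (W3,J3)}
All 3 vertices on the smaller side are matched.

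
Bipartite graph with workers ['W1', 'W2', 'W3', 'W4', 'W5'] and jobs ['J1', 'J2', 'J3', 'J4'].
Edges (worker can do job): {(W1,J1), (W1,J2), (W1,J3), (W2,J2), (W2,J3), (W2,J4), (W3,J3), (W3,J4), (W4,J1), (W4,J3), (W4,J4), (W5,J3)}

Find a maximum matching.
Matching: {(W1,J2), (W3,J4), (W4,J1), (W5,J3)}

Maximum matching (size 4):
  W1 → J2
  W3 → J4
  W4 → J1
  W5 → J3

Each worker is assigned to at most one job, and each job to at most one worker.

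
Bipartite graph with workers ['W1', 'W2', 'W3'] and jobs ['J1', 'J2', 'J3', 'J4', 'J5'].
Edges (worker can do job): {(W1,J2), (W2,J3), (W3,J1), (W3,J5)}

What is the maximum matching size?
Maximum matching size = 3

Maximum matching: {(W1,J2), (W2,J3), (W3,J5)}
Size: 3

This assigns 3 workers to 3 distinct jobs.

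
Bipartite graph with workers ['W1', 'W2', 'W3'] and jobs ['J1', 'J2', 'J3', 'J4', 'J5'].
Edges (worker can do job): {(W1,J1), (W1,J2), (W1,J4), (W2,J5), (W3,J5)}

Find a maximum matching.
Matching: {(W1,J1), (W3,J5)}

Maximum matching (size 2):
  W1 → J1
  W3 → J5

Each worker is assigned to at most one job, and each job to at most one worker.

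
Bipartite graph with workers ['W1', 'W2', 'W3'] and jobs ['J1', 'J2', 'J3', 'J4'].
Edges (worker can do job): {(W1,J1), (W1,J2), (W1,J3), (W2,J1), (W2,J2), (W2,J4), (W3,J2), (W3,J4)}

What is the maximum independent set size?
Maximum independent set = 4

By König's theorem:
- Min vertex cover = Max matching = 3
- Max independent set = Total vertices - Min vertex cover
- Max independent set = 7 - 3 = 4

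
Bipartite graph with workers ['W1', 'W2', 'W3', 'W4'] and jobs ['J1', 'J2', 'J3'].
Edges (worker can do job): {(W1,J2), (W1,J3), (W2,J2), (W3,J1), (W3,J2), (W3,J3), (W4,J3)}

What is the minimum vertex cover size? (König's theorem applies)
Minimum vertex cover size = 3

By König's theorem: in bipartite graphs,
min vertex cover = max matching = 3

Maximum matching has size 3, so minimum vertex cover also has size 3.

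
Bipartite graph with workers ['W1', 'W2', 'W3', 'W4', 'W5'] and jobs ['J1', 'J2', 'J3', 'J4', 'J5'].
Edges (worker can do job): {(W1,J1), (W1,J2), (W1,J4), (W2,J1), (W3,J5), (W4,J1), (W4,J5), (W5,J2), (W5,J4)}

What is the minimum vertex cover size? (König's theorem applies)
Minimum vertex cover size = 4

By König's theorem: in bipartite graphs,
min vertex cover = max matching = 4

Maximum matching has size 4, so minimum vertex cover also has size 4.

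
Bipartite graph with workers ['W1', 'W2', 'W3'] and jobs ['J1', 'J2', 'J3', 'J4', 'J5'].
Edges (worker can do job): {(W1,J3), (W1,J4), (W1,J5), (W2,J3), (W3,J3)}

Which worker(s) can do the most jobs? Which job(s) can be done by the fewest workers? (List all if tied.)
Most versatile: W1 (3 jobs); Least covered: J1, J2 (0 workers)

Worker degrees (jobs they can do): W1:3, W2:1, W3:1
Job degrees (workers who can do it): J1:0, J2:0, J3:3, J4:1, J5:1

Maximum worker degree is 3, achieved by: W1
Minimum job degree is 0, achieved by: J1, J2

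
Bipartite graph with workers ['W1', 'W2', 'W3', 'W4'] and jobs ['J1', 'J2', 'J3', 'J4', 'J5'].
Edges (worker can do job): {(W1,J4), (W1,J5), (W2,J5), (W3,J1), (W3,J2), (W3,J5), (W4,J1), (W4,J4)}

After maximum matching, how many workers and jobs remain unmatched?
Unmatched: 0 workers, 1 jobs

Maximum matching size: 4
Workers: 4 total, 4 matched, 0 unmatched
Jobs: 5 total, 4 matched, 1 unmatched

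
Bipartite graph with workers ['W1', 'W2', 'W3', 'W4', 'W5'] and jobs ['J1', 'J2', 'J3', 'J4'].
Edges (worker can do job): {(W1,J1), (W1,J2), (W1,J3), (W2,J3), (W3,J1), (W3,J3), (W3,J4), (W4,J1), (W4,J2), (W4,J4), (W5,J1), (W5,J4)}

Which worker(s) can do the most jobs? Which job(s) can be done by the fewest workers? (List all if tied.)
Most versatile: W1, W3, W4 (3 jobs); Least covered: J2 (2 workers)

Worker degrees (jobs they can do): W1:3, W2:1, W3:3, W4:3, W5:2
Job degrees (workers who can do it): J1:4, J2:2, J3:3, J4:3

Maximum worker degree is 3, achieved by: W1, W3, W4
Minimum job degree is 2, achieved by: J2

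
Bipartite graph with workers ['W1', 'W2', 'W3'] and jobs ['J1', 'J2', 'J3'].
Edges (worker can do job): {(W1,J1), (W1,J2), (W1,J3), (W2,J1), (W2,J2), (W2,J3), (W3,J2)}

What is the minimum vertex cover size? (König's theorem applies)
Minimum vertex cover size = 3

By König's theorem: in bipartite graphs,
min vertex cover = max matching = 3

Maximum matching has size 3, so minimum vertex cover also has size 3.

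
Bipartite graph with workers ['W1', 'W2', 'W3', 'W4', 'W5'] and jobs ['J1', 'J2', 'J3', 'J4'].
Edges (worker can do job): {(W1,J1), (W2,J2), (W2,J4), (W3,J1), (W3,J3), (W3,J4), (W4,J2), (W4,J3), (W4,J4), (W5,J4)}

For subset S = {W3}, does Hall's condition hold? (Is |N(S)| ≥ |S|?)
Yes: |N(S)| = 3, |S| = 1

Subset S = {W3}
Neighbors N(S) = {J1, J3, J4}

|N(S)| = 3, |S| = 1
Hall's condition: |N(S)| ≥ |S| is satisfied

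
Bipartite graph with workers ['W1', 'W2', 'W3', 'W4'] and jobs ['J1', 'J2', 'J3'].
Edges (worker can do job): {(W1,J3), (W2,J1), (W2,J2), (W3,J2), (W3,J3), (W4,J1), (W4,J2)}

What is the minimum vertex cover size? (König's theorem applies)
Minimum vertex cover size = 3

By König's theorem: in bipartite graphs,
min vertex cover = max matching = 3

Maximum matching has size 3, so minimum vertex cover also has size 3.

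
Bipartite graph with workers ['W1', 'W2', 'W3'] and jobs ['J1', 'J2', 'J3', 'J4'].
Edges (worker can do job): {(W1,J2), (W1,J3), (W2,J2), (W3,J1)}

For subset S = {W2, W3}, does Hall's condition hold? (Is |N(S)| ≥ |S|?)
Yes: |N(S)| = 2, |S| = 2

Subset S = {W2, W3}
Neighbors N(S) = {J1, J2}

|N(S)| = 2, |S| = 2
Hall's condition: |N(S)| ≥ |S| is satisfied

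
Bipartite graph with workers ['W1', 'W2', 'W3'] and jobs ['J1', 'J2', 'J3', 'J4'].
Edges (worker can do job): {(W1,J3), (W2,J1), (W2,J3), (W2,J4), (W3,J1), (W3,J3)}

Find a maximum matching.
Matching: {(W1,J3), (W2,J4), (W3,J1)}

Maximum matching (size 3):
  W1 → J3
  W2 → J4
  W3 → J1

Each worker is assigned to at most one job, and each job to at most one worker.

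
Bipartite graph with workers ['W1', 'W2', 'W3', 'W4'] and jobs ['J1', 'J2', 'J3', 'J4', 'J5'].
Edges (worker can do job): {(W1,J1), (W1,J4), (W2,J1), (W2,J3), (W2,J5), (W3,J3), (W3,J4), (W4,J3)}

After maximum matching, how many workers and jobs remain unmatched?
Unmatched: 0 workers, 1 jobs

Maximum matching size: 4
Workers: 4 total, 4 matched, 0 unmatched
Jobs: 5 total, 4 matched, 1 unmatched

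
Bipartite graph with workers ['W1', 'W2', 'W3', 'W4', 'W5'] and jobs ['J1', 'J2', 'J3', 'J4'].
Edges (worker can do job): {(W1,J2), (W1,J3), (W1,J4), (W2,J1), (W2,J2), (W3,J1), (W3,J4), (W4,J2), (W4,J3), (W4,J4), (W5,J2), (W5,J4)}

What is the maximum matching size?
Maximum matching size = 4

Maximum matching: {(W1,J2), (W3,J1), (W4,J3), (W5,J4)}
Size: 4

This assigns 4 workers to 4 distinct jobs.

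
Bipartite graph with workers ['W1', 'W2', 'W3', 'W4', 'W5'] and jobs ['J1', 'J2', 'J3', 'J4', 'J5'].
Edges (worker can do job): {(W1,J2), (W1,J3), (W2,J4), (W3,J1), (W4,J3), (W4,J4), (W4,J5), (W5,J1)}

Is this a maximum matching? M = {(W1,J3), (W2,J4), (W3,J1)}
No, size 3 is not maximum

Proposed matching has size 3.
Maximum matching size for this graph: 4.

This is NOT maximum - can be improved to size 4.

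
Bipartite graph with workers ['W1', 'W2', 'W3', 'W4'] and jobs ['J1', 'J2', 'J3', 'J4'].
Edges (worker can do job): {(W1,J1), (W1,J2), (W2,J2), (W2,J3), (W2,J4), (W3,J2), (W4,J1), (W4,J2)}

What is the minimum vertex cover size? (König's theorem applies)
Minimum vertex cover size = 3

By König's theorem: in bipartite graphs,
min vertex cover = max matching = 3

Maximum matching has size 3, so minimum vertex cover also has size 3.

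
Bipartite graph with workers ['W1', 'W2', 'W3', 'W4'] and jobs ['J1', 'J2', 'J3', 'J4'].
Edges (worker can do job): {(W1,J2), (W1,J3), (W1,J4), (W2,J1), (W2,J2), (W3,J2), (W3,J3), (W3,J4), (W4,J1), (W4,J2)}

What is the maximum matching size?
Maximum matching size = 4

Maximum matching: {(W1,J3), (W2,J2), (W3,J4), (W4,J1)}
Size: 4

This assigns 4 workers to 4 distinct jobs.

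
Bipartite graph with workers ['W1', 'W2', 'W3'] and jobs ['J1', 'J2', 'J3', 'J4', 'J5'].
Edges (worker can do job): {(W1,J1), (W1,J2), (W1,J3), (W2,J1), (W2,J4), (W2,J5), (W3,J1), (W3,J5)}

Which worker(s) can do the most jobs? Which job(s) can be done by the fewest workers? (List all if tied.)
Most versatile: W1, W2 (3 jobs); Least covered: J2, J3, J4 (1 workers)

Worker degrees (jobs they can do): W1:3, W2:3, W3:2
Job degrees (workers who can do it): J1:3, J2:1, J3:1, J4:1, J5:2

Maximum worker degree is 3, achieved by: W1, W2
Minimum job degree is 1, achieved by: J2, J3, J4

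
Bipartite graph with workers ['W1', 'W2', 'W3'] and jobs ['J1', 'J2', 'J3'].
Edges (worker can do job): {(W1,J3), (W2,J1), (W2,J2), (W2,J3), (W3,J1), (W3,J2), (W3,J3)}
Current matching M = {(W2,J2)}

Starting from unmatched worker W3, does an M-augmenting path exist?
Yes: W3 → J3

An M-augmenting path alternates non-matching / matching edges, starting and ending at unmatched vertices.
Path: W3 → J3
(J3 is unmatched in M, so the path is augmenting.)
Flipping edges along this path would increase |M| from 1 to 2.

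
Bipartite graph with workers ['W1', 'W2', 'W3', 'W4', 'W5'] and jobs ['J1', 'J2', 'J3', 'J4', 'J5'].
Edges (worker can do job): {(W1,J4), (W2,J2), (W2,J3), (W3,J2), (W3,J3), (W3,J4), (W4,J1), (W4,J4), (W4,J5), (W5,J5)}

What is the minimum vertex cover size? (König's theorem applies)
Minimum vertex cover size = 5

By König's theorem: in bipartite graphs,
min vertex cover = max matching = 5

Maximum matching has size 5, so minimum vertex cover also has size 5.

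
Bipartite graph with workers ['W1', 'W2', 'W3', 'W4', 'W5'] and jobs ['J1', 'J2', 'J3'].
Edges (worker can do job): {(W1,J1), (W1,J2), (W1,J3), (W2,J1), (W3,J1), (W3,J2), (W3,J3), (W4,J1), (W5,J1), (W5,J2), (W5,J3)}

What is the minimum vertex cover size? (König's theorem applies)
Minimum vertex cover size = 3

By König's theorem: in bipartite graphs,
min vertex cover = max matching = 3

Maximum matching has size 3, so minimum vertex cover also has size 3.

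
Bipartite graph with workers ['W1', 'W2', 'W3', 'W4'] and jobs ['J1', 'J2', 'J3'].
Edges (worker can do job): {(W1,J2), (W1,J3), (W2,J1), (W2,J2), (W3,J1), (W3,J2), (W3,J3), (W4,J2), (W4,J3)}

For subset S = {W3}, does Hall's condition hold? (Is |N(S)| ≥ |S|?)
Yes: |N(S)| = 3, |S| = 1

Subset S = {W3}
Neighbors N(S) = {J1, J2, J3}

|N(S)| = 3, |S| = 1
Hall's condition: |N(S)| ≥ |S| is satisfied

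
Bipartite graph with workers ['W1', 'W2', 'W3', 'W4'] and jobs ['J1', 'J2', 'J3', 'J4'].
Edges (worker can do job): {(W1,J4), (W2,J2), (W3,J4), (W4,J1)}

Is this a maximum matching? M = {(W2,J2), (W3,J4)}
No, size 2 is not maximum

Proposed matching has size 2.
Maximum matching size for this graph: 3.

This is NOT maximum - can be improved to size 3.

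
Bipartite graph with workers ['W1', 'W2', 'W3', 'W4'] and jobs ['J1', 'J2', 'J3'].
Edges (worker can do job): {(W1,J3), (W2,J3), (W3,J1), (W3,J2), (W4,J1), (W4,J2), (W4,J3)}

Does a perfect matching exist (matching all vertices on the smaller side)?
Yes, perfect matching exists (size 3)

Perfect matching: {(W1,J3), (W3,J2), (W4,J1)}
All 3 vertices on the smaller side are matched.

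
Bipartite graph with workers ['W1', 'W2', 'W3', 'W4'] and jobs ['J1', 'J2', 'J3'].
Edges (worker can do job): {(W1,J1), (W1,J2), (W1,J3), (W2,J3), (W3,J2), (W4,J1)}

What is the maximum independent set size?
Maximum independent set = 4

By König's theorem:
- Min vertex cover = Max matching = 3
- Max independent set = Total vertices - Min vertex cover
- Max independent set = 7 - 3 = 4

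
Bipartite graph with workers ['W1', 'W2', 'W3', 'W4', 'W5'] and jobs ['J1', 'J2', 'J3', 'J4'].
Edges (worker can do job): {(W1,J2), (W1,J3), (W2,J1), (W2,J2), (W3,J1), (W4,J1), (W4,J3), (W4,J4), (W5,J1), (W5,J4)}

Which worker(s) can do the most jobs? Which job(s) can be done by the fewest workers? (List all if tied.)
Most versatile: W4 (3 jobs); Least covered: J2, J3, J4 (2 workers)

Worker degrees (jobs they can do): W1:2, W2:2, W3:1, W4:3, W5:2
Job degrees (workers who can do it): J1:4, J2:2, J3:2, J4:2

Maximum worker degree is 3, achieved by: W4
Minimum job degree is 2, achieved by: J2, J3, J4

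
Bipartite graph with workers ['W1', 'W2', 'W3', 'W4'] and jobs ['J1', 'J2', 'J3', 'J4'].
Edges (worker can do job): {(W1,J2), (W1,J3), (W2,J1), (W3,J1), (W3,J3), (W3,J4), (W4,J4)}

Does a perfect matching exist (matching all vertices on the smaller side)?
Yes, perfect matching exists (size 4)

Perfect matching: {(W1,J2), (W2,J1), (W3,J3), (W4,J4)}
All 4 vertices on the smaller side are matched.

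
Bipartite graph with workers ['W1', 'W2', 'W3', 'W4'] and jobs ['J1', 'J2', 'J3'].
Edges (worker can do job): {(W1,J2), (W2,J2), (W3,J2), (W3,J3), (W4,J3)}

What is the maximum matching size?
Maximum matching size = 2

Maximum matching: {(W3,J2), (W4,J3)}
Size: 2

This assigns 2 workers to 2 distinct jobs.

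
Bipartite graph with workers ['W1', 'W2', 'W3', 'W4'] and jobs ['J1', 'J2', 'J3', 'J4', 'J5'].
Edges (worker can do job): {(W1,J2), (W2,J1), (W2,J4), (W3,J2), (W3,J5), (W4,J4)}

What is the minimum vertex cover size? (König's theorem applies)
Minimum vertex cover size = 4

By König's theorem: in bipartite graphs,
min vertex cover = max matching = 4

Maximum matching has size 4, so minimum vertex cover also has size 4.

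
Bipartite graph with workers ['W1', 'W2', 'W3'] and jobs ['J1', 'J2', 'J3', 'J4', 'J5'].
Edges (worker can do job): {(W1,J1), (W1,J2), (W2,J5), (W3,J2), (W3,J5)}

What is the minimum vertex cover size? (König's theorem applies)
Minimum vertex cover size = 3

By König's theorem: in bipartite graphs,
min vertex cover = max matching = 3

Maximum matching has size 3, so minimum vertex cover also has size 3.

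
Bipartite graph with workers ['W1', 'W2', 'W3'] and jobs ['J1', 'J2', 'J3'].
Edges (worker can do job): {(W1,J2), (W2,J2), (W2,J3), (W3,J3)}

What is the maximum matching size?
Maximum matching size = 2

Maximum matching: {(W1,J2), (W3,J3)}
Size: 2

This assigns 2 workers to 2 distinct jobs.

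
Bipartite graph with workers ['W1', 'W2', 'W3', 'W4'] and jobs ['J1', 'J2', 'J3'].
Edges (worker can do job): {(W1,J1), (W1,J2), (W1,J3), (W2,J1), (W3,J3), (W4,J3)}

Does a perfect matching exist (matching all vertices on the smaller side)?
Yes, perfect matching exists (size 3)

Perfect matching: {(W1,J2), (W2,J1), (W4,J3)}
All 3 vertices on the smaller side are matched.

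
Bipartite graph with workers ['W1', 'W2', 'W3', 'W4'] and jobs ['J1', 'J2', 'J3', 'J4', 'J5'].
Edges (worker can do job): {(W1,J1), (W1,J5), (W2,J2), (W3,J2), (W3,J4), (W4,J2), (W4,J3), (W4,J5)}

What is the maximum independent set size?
Maximum independent set = 5

By König's theorem:
- Min vertex cover = Max matching = 4
- Max independent set = Total vertices - Min vertex cover
- Max independent set = 9 - 4 = 5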